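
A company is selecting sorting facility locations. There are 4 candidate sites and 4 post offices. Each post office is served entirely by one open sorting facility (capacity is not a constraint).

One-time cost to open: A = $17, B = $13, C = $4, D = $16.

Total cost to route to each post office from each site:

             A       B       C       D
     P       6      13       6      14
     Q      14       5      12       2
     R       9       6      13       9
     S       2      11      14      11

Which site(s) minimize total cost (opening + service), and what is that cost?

For any fixed open set, each post office goes to its cheapest open site; total = fixed + service.
{B, C}: P→C 6, Q→B 5, R→B 6, S→B 11. Service 28; fixed 17; total 45.
{A}: P→A 6, Q→A 14, R→A 9, S→A 2. Service 31; fixed 17; total 48.
{B}: service 35 + fixed 13 = 48
{A, B, C, D}: service 16 + fixed 50 = 66
No other subset beats 45.

Open B and C; minimum total cost 45.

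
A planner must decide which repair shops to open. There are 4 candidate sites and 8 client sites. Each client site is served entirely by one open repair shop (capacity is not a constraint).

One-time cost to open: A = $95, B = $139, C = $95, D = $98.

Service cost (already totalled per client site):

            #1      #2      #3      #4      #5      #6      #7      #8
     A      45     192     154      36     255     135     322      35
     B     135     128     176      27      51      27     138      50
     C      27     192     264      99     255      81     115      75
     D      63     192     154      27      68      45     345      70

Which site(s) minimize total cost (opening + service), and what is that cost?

For any fixed open set, each client site goes to its cheapest open site; total = fixed + service.
{B, C}: #1→C 27, #2→B 128, #3→B 176, #4→B 27, #5→B 51, #6→B 27, #7→C 115, #8→B 50. Service 601; fixed 234; total 835.
{A, B}: service 605 + fixed 234 = 839
{B}: service 732 + fixed 139 = 871
{A, B, C, D}: service 564 + fixed 427 = 991
No other subset beats 835.

Open B and C; minimum total cost 835.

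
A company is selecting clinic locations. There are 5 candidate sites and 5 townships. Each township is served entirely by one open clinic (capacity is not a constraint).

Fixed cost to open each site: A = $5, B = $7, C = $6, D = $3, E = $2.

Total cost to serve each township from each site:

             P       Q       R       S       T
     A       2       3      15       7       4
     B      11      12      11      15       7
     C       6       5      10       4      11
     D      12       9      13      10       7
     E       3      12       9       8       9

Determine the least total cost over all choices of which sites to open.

Minimum total cost: 32

For any fixed open set, each township goes to its cheapest open site; total = fixed + service.
{A, E}: P→A 2, Q→A 3, R→E 9, S→A 7, T→A 4. Service 25; fixed 7; total 32.
{A, C}: service 23 + fixed 11 = 34
{A, C, E}: service 22 + fixed 13 = 35
{A, B, C, D, E}: service 22 + fixed 23 = 45
No other subset beats 32.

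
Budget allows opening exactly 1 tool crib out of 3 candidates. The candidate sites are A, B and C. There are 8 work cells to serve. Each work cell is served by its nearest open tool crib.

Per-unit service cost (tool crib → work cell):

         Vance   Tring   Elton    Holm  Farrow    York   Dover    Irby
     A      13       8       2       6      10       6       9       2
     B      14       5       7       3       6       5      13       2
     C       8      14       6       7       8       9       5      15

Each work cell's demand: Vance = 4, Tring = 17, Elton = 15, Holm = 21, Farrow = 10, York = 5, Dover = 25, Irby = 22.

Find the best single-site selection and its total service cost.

Choose A only; total service cost 743.

With exactly 1 open, each work cell uses its cheapest among the chosen.
{A}: Vance→A 13·4=52, Tring→A 8·17=136, Elton→A 2·15=30, Holm→A 6·21=126, Farrow→A 10·10=100, York→A 6·5=30, Dover→A 9·25=225, Irby→A 2·22=44. Service cost 743.
{B}: service cost 763
{C}: service cost 1087
Among all 3 size-1 choices, {A} is lowest.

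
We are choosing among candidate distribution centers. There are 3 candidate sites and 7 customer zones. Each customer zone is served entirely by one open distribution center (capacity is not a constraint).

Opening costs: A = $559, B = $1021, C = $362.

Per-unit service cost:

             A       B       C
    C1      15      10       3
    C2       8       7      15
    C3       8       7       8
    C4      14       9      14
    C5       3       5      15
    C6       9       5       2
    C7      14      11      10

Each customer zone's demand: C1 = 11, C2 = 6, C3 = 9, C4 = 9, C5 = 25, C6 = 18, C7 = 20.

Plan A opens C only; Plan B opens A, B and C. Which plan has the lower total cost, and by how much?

Plan A: {C}: C1→C 3·11=33, C2→C 15·6=90, C3→C 8·9=72, C4→C 14·9=126, C5→C 15·25=375, C6→C 2·18=36, C7→C 10·20=200. Service 932; fixed 362; total 1294.
Plan B: {A, B, C}: C1→C 3·11=33, C2→B 7·6=42, C3→B 7·9=63, C4→B 9·9=81, C5→A 3·25=75, C6→C 2·18=36, C7→C 10·20=200. Service 530; fixed 1942; total 2472.
Difference: |1294 − 2472| = 1178.

Plan A is cheaper by 1178.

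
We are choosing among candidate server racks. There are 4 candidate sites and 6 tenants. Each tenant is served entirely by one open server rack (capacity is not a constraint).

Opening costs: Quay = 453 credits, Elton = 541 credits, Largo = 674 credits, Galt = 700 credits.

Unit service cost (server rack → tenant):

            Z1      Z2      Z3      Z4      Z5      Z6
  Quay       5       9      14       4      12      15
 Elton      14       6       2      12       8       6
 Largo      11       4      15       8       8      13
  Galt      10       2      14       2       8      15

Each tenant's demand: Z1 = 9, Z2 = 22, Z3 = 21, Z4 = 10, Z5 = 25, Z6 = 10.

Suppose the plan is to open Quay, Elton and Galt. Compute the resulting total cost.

Total cost: 2105

Each tenant is assigned to its cheapest site among the open ones.
{Quay, Elton, Galt}: Z1→Quay 5·9=45, Z2→Galt 2·22=44, Z3→Elton 2·21=42, Z4→Galt 2·10=20, Z5→Elton 8·25=200, Z6→Elton 6·10=60. Service 411; fixed 1694; total 2105.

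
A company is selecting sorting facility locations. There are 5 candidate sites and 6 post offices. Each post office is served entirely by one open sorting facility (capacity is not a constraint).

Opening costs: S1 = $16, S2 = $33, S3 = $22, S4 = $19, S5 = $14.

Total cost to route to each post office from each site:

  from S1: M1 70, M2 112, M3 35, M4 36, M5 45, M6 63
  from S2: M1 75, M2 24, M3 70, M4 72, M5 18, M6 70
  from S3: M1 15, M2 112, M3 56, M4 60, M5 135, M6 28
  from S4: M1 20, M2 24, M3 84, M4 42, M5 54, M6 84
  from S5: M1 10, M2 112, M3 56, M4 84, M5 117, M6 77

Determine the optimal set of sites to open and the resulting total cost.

Open S1, S2 and S3; minimum total cost 227.

For any fixed open set, each post office goes to its cheapest open site; total = fixed + service.
{S1, S2, S3}: M1→S3 15, M2→S2 24, M3→S1 35, M4→S1 36, M5→S2 18, M6→S3 28. Service 156; fixed 71; total 227.
{S1, S2, S3, S5}: service 151 + fixed 85 = 236
{S1, S3, S4}: service 183 + fixed 57 = 240
{S1, S2, S3, S4, S5}: M1→S5 10, M2→S2 24, M3→S1 35, M4→S1 36, M5→S2 18, M6→S3 28. Service 151; fixed 104; total 255.
No other subset beats 227.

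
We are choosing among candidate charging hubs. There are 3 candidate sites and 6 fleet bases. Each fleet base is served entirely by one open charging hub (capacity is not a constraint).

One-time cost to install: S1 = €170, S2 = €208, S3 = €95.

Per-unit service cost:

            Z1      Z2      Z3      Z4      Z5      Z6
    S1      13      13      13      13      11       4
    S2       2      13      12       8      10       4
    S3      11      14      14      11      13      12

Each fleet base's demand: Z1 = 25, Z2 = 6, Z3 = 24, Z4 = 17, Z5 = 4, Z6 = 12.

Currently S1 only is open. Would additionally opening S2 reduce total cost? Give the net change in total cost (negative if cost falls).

Current service cost with {S1}: 1028.
Adding S2: each fleet base re-picks its cheapest; new service cost 640, saving 388.
Extra fixed cost: 208. Net change = 208 − 388 = -180.
(Totals: 1198 → 1018.)

Yes — net change −180 (cost falls by 180).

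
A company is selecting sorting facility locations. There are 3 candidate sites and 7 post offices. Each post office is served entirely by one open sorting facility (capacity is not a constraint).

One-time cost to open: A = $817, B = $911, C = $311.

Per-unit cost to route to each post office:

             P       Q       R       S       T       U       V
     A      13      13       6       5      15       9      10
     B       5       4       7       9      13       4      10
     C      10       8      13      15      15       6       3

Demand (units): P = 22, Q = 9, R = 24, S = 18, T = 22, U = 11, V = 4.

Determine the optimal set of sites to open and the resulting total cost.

Open C only; minimum total cost 1593.

For any fixed open set, each post office goes to its cheapest open site; total = fixed + service.
{C}: P→C 10·22=220, Q→C 8·9=72, R→C 13·24=312, S→C 15·18=270, T→C 15·22=330, U→C 6·11=66, V→C 3·4=12. Service 1282; fixed 311; total 1593.
{B}: P→B 5·22=110, Q→B 4·9=36, R→B 7·24=168, S→B 9·18=162, T→B 13·22=286, U→B 4·11=44, V→B 10·4=40. Service 846; fixed 911; total 1757.
{A}: service 1106 + fixed 817 = 1923
{A, B, C}: service 722 + fixed 2039 = 2761
No other subset beats 1593.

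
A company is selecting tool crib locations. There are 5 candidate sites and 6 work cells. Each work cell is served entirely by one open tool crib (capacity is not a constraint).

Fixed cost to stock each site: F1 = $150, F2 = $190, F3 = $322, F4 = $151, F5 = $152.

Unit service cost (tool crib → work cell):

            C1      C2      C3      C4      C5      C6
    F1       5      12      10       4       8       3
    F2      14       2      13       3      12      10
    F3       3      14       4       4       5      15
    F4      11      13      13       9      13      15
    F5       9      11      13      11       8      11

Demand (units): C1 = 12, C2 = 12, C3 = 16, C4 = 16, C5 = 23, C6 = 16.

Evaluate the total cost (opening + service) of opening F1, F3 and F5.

Total cost: 1083

Each work cell is assigned to its cheapest site among the open ones.
{F1, F3, F5}: C1→F3 3·12=36, C2→F5 11·12=132, C3→F3 4·16=64, C4→F1 4·16=64, C5→F3 5·23=115, C6→F1 3·16=48. Service 459; fixed 624; total 1083.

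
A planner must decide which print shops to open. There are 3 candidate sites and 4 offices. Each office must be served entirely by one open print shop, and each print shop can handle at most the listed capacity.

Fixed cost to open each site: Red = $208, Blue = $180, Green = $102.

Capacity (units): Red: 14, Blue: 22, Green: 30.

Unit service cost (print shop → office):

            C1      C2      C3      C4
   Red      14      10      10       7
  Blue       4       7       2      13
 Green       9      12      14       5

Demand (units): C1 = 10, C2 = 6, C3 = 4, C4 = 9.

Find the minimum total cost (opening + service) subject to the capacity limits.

Open {Green}: C1→Green 9·10=90, C2→Green 12·6=72, C3→Green 14·4=56, C4→Green 5·9=45.
Loads: Green carries 29/30. Service 263; fixed 102; total 365.
Next best feasible plan costs 417.

Minimum total cost: 365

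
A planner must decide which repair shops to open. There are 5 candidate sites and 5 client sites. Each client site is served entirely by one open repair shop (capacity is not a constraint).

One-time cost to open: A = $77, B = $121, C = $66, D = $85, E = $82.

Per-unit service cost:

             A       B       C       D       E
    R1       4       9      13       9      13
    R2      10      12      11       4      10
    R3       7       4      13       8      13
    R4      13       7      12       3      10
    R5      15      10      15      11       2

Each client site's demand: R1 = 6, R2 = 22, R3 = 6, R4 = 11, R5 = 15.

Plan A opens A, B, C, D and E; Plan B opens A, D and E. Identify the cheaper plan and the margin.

Plan A: {A, B, C, D, E}: R1→A 4·6=24, R2→D 4·22=88, R3→B 4·6=24, R4→D 3·11=33, R5→E 2·15=30. Service 199; fixed 431; total 630.
Plan B: {A, D, E}: R1→A 4·6=24, R2→D 4·22=88, R3→A 7·6=42, R4→D 3·11=33, R5→E 2·15=30. Service 217; fixed 244; total 461.
Difference: |630 − 461| = 169.

Plan B is cheaper by 169.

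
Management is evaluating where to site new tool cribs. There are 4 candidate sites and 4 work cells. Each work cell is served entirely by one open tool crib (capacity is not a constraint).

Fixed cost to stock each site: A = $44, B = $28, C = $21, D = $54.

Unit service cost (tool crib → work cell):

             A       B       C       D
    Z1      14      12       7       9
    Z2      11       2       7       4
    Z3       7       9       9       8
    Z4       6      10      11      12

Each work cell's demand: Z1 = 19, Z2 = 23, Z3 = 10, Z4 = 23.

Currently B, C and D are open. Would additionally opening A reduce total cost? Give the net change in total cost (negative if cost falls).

Current service cost with {B, C, D}: 489.
Adding A: each work cell re-picks its cheapest; new service cost 387, saving 102.
Extra fixed cost: 44. Net change = 44 − 102 = -58.
(Totals: 592 → 534.)

Yes — net change −58 (cost falls by 58).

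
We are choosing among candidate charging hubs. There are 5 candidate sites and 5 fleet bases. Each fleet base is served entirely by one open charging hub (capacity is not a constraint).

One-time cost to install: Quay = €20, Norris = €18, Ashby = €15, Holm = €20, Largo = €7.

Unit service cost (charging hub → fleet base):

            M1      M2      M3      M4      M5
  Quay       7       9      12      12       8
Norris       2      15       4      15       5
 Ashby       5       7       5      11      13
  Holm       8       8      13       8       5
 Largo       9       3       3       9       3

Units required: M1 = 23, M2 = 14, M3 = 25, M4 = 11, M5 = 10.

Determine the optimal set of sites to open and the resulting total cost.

For any fixed open set, each fleet base goes to its cheapest open site; total = fixed + service.
{Norris, Largo}: M1→Norris 2·23=46, M2→Largo 3·14=42, M3→Largo 3·25=75, M4→Largo 9·11=99, M5→Largo 3·10=30. Service 292; fixed 25; total 317.
{Norris, Holm, Largo}: service 281 + fixed 45 = 326
{Norris, Ashby, Largo}: service 292 + fixed 40 = 332
{Quay, Norris, Ashby, Holm, Largo}: service 281 + fixed 80 = 361
No other subset beats 317.

Open Norris and Largo; minimum total cost 317.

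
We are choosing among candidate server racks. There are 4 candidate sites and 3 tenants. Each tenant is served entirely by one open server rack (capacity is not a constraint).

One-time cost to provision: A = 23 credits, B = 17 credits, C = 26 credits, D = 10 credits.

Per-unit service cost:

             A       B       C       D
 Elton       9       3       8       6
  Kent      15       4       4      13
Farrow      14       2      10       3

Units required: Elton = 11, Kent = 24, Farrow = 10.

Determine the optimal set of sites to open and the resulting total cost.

For any fixed open set, each tenant goes to its cheapest open site; total = fixed + service.
{B}: Elton→B 3·11=33, Kent→B 4·24=96, Farrow→B 2·10=20. Service 149; fixed 17; total 166.
{B, D}: service 149 + fixed 27 = 176
{A, B}: service 149 + fixed 40 = 189
{A, B, C, D}: service 149 + fixed 76 = 225
No other subset beats 166.

Open B only; minimum total cost 166.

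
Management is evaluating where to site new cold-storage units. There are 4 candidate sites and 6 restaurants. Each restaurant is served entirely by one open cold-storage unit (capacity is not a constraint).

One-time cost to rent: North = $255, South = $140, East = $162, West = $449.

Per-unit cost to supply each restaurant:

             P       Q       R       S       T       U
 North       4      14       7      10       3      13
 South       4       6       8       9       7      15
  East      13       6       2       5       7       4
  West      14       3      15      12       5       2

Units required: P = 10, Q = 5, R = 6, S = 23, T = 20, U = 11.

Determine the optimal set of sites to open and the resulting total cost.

Open East only; minimum total cost 633.

For any fixed open set, each restaurant goes to its cheapest open site; total = fixed + service.
{East}: P→East 13·10=130, Q→East 6·5=30, R→East 2·6=12, S→East 5·23=115, T→East 7·20=140, U→East 4·11=44. Service 471; fixed 162; total 633.
{South, East}: service 381 + fixed 302 = 683
{North, East}: service 301 + fixed 417 = 718
{North, South, East, West}: service 264 + fixed 1006 = 1270
No other subset beats 633.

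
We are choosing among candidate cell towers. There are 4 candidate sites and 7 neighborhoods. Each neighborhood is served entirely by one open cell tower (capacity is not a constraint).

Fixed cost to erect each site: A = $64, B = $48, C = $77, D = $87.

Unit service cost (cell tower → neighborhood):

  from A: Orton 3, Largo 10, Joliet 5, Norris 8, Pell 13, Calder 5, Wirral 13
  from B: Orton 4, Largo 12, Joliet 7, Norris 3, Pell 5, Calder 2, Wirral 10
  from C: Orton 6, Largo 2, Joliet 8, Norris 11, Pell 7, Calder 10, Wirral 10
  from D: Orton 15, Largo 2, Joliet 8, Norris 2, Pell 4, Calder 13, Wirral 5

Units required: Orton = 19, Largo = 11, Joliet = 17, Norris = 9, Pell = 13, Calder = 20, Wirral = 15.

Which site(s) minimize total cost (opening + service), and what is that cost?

For any fixed open set, each neighborhood goes to its cheapest open site; total = fixed + service.
{B, D}: Orton→B 4·19=76, Largo→D 2·11=22, Joliet→B 7·17=119, Norris→D 2·9=18, Pell→D 4·13=52, Calder→B 2·20=40, Wirral→D 5·15=75. Service 402; fixed 135; total 537.
{A, B, D}: service 349 + fixed 199 = 548
{A, D}: service 409 + fixed 151 = 560
{A, B, C, D}: service 349 + fixed 276 = 625
No other subset beats 537.

Open B and D; minimum total cost 537.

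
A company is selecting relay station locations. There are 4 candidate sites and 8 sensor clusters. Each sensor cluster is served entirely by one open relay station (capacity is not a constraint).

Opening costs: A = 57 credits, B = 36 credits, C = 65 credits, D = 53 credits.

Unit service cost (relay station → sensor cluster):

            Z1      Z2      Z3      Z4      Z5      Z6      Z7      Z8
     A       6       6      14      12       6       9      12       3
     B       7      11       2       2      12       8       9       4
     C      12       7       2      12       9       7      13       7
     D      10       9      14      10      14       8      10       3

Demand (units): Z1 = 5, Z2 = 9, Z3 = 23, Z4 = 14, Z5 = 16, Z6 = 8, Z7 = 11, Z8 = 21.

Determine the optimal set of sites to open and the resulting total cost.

For any fixed open set, each sensor cluster goes to its cheapest open site; total = fixed + service.
{A, B}: Z1→A 6·5=30, Z2→A 6·9=54, Z3→B 2·23=46, Z4→B 2·14=28, Z5→A 6·16=96, Z6→B 8·8=64, Z7→B 9·11=99, Z8→A 3·21=63. Service 480; fixed 93; total 573.
{A, B, D}: Z1→A 6·5=30, Z2→A 6·9=54, Z3→B 2·23=46, Z4→B 2·14=28, Z5→A 6·16=96, Z6→B 8·8=64, Z7→B 9·11=99, Z8→A 3·21=63. Service 480; fixed 146; total 626.
{A, B, C}: service 472 + fixed 158 = 630
{A, B, C, D}: service 472 + fixed 211 = 683
(All 15 nonempty subsets were checked; A and B is lowest.)

Open A and B; minimum total cost 573.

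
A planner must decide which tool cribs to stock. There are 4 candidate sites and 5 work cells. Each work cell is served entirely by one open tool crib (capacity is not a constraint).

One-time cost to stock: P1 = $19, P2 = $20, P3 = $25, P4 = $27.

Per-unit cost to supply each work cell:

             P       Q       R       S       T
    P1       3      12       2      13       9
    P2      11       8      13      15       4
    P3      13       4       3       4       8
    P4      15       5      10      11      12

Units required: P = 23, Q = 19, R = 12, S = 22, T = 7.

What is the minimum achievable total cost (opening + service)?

For any fixed open set, each work cell goes to its cheapest open site; total = fixed + service.
{P1, P2, P3}: P→P1 3·23=69, Q→P3 4·19=76, R→P1 2·12=24, S→P3 4·22=88, T→P2 4·7=28. Service 285; fixed 64; total 349.
{P1, P3}: service 313 + fixed 44 = 357
{P1, P2, P3, P4}: service 285 + fixed 91 = 376
{P1}: P→P1 3·23=69, Q→P1 12·19=228, R→P1 2·12=24, S→P1 13·22=286, T→P1 9·7=63. Service 670; fixed 19; total 689.
(All 15 nonempty subsets were checked; P1, P2 and P3 is lowest.)

Minimum total cost: 349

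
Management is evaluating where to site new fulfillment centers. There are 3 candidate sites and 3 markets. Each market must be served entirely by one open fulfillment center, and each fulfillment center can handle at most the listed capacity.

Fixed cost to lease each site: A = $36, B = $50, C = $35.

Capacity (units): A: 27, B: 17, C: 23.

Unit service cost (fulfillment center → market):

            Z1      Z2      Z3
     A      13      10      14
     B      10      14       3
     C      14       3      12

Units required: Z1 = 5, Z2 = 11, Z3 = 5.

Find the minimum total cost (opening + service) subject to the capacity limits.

Open {B, C}: Z1→B 10·5=50, Z2→C 3·11=33, Z3→B 3·5=15.
Loads: B carries 10/17, C carries 11/23. Service 98; fixed 85; total 183.
Next best feasible plan costs 198.

Minimum total cost: 183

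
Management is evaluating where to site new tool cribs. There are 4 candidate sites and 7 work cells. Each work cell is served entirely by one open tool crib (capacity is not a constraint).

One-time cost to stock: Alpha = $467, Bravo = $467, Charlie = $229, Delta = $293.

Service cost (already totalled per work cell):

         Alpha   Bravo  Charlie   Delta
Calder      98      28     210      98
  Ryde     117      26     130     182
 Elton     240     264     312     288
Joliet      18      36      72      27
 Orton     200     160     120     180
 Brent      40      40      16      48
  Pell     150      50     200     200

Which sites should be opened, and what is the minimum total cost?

Open Bravo only; minimum total cost 1071.

For any fixed open set, each work cell goes to its cheapest open site; total = fixed + service.
{Bravo}: Calder→Bravo 28, Ryde→Bravo 26, Elton→Bravo 264, Joliet→Bravo 36, Orton→Bravo 160, Brent→Bravo 40, Pell→Bravo 50. Service 604; fixed 467; total 1071.
{Bravo, Charlie}: Calder→Bravo 28, Ryde→Bravo 26, Elton→Bravo 264, Joliet→Bravo 36, Orton→Charlie 120, Brent→Charlie 16, Pell→Bravo 50. Service 540; fixed 696; total 1236.
{Charlie}: service 1060 + fixed 229 = 1289
{Alpha, Bravo, Charlie, Delta}: service 498 + fixed 1456 = 1954
(All 15 nonempty subsets were checked; Bravo only is lowest.)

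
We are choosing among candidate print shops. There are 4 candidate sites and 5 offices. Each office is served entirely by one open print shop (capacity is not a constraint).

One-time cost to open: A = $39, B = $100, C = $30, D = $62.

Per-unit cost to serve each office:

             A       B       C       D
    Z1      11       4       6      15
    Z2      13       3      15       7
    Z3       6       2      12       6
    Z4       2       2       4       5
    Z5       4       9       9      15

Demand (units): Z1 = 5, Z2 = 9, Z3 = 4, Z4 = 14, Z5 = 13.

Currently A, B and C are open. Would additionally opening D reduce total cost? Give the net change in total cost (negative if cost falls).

Current service cost with {A, B, C}: 135.
Adding D: each office re-picks its cheapest; new service cost 135, saving 0.
Extra fixed cost: 62. Net change = 62 − 0 = 62.
(Totals: 304 → 366.)

No — net change +62 (cost rises by 62).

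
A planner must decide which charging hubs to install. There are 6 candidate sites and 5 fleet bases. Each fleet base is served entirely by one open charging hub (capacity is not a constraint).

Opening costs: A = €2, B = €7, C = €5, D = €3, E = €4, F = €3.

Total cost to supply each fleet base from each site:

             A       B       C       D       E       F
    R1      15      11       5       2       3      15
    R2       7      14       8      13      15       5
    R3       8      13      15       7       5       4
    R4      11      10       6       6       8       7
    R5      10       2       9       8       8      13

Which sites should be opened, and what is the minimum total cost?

For any fixed open set, each fleet base goes to its cheapest open site; total = fixed + service.
{D, F}: R1→D 2, R2→F 5, R3→F 4, R4→D 6, R5→D 8. Service 25; fixed 6; total 31.
{B, D, F}: service 19 + fixed 13 = 32
{A, D, F}: R1→D 2, R2→F 5, R3→F 4, R4→D 6, R5→D 8. Service 25; fixed 8; total 33.
{A, B, C, D, E, F}: service 19 + fixed 24 = 43
No other subset beats 31.

Open D and F; minimum total cost 31.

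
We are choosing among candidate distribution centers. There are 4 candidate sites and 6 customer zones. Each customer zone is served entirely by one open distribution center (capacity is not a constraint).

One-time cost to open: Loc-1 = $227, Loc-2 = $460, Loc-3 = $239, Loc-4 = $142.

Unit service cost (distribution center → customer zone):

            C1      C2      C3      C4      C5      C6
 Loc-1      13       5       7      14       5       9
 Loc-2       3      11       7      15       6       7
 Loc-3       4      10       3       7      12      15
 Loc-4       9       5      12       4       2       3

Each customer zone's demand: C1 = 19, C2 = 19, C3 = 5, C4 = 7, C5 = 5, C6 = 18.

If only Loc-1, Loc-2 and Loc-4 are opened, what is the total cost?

Total cost: 1108

Each customer zone is assigned to its cheapest site among the open ones.
{Loc-1, Loc-2, Loc-4}: C1→Loc-2 3·19=57, C2→Loc-1 5·19=95, C3→Loc-1 7·5=35, C4→Loc-4 4·7=28, C5→Loc-4 2·5=10, C6→Loc-4 3·18=54. Service 279; fixed 829; total 1108.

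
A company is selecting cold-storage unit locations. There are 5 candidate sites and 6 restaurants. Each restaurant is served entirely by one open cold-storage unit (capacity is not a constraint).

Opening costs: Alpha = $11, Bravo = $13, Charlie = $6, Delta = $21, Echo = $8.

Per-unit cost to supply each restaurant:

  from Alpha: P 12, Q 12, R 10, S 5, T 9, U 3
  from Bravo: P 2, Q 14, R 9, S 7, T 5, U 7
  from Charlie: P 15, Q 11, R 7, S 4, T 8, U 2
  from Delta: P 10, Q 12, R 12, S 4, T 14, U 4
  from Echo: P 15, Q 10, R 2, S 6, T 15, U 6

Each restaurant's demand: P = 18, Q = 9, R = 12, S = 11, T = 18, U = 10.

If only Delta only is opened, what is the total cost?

Each restaurant is assigned to its cheapest site among the open ones.
{Delta}: P→Delta 10·18=180, Q→Delta 12·9=108, R→Delta 12·12=144, S→Delta 4·11=44, T→Delta 14·18=252, U→Delta 4·10=40. Service 768; fixed 21; total 789.

Total cost: 789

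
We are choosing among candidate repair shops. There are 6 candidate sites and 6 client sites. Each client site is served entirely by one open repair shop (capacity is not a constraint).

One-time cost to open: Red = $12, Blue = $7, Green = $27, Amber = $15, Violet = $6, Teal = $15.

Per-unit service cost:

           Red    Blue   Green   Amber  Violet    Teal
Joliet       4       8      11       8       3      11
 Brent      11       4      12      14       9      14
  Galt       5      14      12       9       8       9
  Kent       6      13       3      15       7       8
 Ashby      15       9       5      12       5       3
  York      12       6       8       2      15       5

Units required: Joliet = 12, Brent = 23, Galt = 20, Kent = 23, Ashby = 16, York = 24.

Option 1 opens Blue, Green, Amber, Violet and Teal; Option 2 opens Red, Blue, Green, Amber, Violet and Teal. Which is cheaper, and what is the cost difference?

Option 2 is cheaper by 48.

Option 1: {Blue, Green, Amber, Violet, Teal}: Joliet→Violet 3·12=36, Brent→Blue 4·23=92, Galt→Violet 8·20=160, Kent→Green 3·23=69, Ashby→Teal 3·16=48, York→Amber 2·24=48. Service 453; fixed 70; total 523.
Option 2: {Red, Blue, Green, Amber, Violet, Teal}: Joliet→Violet 3·12=36, Brent→Blue 4·23=92, Galt→Red 5·20=100, Kent→Green 3·23=69, Ashby→Teal 3·16=48, York→Amber 2·24=48. Service 393; fixed 82; total 475.
Difference: |523 − 475| = 48.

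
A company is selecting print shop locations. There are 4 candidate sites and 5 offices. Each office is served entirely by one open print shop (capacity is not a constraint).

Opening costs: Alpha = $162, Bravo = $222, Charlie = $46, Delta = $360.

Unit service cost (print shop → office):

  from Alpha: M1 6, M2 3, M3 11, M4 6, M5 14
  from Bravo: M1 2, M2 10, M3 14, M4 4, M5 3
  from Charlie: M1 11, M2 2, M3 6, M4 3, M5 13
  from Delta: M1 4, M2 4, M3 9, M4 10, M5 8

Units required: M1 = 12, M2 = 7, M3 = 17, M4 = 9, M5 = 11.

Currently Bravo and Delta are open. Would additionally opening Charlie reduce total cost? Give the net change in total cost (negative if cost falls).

Current service cost with {Bravo, Delta}: 274.
Adding Charlie: each office re-picks its cheapest; new service cost 200, saving 74.
Extra fixed cost: 46. Net change = 46 − 74 = -28.
(Totals: 856 → 828.)

Yes — net change −28 (cost falls by 28).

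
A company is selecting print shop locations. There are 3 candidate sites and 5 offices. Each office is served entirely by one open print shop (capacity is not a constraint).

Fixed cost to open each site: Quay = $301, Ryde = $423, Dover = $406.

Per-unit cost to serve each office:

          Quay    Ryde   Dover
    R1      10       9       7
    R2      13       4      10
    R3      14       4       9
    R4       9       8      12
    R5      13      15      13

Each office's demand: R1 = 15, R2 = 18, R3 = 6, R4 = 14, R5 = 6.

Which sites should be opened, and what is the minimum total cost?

For any fixed open set, each office goes to its cheapest open site; total = fixed + service.
{Ryde}: R1→Ryde 9·15=135, R2→Ryde 4·18=72, R3→Ryde 4·6=24, R4→Ryde 8·14=112, R5→Ryde 15·6=90. Service 433; fixed 423; total 856.
{Quay}: service 672 + fixed 301 = 973
{Dover}: service 585 + fixed 406 = 991
{Quay, Ryde, Dover}: service 391 + fixed 1130 = 1521
No other subset beats 856.

Open Ryde only; minimum total cost 856.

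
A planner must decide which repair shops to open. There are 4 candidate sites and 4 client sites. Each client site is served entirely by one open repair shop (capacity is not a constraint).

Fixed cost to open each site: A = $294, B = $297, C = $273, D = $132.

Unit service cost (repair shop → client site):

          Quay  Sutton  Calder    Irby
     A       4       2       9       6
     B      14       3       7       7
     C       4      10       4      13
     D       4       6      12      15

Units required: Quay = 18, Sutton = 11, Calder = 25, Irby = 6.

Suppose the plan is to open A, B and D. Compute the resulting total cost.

Total cost: 1028

Each client site is assigned to its cheapest site among the open ones.
{A, B, D}: Quay→A 4·18=72, Sutton→A 2·11=22, Calder→B 7·25=175, Irby→A 6·6=36. Service 305; fixed 723; total 1028.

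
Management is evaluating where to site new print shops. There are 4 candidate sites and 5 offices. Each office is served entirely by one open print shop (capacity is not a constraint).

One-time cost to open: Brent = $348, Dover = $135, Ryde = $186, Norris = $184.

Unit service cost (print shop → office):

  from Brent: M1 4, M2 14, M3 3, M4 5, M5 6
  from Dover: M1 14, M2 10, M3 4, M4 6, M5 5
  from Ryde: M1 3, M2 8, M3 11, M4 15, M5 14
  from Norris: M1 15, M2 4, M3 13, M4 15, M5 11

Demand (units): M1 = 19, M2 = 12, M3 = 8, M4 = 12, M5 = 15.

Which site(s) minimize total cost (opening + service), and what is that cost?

Open Dover and Ryde; minimum total cost 653.

For any fixed open set, each office goes to its cheapest open site; total = fixed + service.
{Dover, Ryde}: M1→Ryde 3·19=57, M2→Ryde 8·12=96, M3→Dover 4·8=32, M4→Dover 6·12=72, M5→Dover 5·15=75. Service 332; fixed 321; total 653.
{Dover}: service 565 + fixed 135 = 700
{Brent}: service 418 + fixed 348 = 766
{Brent, Dover, Ryde, Norris}: service 264 + fixed 853 = 1117
(All 15 nonempty subsets were checked; Dover and Ryde is lowest.)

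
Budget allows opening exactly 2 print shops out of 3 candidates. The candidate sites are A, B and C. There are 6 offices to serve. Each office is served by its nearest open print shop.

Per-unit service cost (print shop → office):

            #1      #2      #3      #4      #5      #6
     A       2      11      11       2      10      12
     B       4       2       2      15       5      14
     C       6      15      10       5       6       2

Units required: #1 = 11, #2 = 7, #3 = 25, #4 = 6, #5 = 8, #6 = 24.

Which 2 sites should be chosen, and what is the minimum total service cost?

Choose B and C; total service cost 226.

With exactly 2 open, each office uses its cheapest among the chosen.
{B, C}: #1→B 4·11=44, #2→B 2·7=14, #3→B 2·25=50, #4→C 5·6=30, #5→B 5·8=40, #6→C 2·24=48. Service cost 226.
{A, B}: service cost 426
{A, C}: service cost 457
Among all 3 size-2 choices, {B, C} is lowest.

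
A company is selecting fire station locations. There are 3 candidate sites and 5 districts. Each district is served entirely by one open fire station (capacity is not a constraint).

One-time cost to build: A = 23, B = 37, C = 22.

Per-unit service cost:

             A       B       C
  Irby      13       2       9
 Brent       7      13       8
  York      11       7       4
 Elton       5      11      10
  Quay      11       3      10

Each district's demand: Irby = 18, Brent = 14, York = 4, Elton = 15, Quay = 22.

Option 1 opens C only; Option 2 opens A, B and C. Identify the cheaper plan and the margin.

Option 1: {C}: Irby→C 9·18=162, Brent→C 8·14=112, York→C 4·4=16, Elton→C 10·15=150, Quay→C 10·22=220. Service 660; fixed 22; total 682.
Option 2: {A, B, C}: Irby→B 2·18=36, Brent→A 7·14=98, York→C 4·4=16, Elton→A 5·15=75, Quay→B 3·22=66. Service 291; fixed 82; total 373.
Difference: |682 − 373| = 309.

Option 2 is cheaper by 309.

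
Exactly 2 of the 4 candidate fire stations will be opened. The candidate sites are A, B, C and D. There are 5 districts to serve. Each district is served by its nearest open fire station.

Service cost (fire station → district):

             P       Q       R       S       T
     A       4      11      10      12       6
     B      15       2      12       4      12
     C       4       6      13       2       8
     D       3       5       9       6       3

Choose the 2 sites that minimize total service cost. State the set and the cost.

With exactly 2 open, each district uses its cheapest among the chosen.
{B, D}: P→D 3, Q→B 2, R→D 9, S→B 4, T→D 3. Service cost 21.
{C, D}: service cost 22
{A, B}: service cost 26
Among all 6 size-2 choices, {B, D} is lowest.

Choose B and D; total service cost 21.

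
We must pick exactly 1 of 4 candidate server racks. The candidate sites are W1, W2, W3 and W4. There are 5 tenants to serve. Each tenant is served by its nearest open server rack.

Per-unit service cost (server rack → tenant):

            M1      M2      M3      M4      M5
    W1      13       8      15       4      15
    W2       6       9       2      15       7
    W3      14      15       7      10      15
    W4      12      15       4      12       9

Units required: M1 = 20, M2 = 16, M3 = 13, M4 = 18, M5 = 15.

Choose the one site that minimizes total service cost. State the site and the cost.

Choose W2 only; total service cost 665.

With exactly 1 open, each tenant uses its cheapest among the chosen.
{W2}: M1→W2 6·20=120, M2→W2 9·16=144, M3→W2 2·13=26, M4→W2 15·18=270, M5→W2 7·15=105. Service cost 665.
{W1}: service cost 880
{W4}: service cost 883
Among all 4 size-1 choices, {W2} is lowest.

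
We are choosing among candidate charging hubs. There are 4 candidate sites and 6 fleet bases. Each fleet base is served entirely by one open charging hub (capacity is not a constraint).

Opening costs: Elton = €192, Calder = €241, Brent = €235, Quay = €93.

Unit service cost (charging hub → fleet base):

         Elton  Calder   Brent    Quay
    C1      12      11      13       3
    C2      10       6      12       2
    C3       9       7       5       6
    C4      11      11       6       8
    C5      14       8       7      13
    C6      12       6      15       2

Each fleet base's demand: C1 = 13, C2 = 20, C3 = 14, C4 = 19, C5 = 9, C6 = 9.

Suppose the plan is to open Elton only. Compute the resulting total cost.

Total cost: 1117

Each fleet base is assigned to its cheapest site among the open ones.
{Elton}: C1→Elton 12·13=156, C2→Elton 10·20=200, C3→Elton 9·14=126, C4→Elton 11·19=209, C5→Elton 14·9=126, C6→Elton 12·9=108. Service 925; fixed 192; total 1117.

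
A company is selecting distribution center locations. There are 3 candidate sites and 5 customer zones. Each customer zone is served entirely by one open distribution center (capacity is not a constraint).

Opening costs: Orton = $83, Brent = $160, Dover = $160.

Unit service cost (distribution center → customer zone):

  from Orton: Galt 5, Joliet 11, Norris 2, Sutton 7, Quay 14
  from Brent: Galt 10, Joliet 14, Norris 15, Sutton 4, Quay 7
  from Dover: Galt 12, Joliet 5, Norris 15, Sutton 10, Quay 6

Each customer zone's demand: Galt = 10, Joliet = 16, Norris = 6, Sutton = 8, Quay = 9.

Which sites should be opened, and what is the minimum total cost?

For any fixed open set, each customer zone goes to its cheapest open site; total = fixed + service.
{Orton, Dover}: Galt→Orton 5·10=50, Joliet→Dover 5·16=80, Norris→Orton 2·6=12, Sutton→Orton 7·8=56, Quay→Dover 6·9=54. Service 252; fixed 243; total 495.
{Orton}: service 420 + fixed 83 = 503
{Orton, Brent}: service 333 + fixed 243 = 576
{Orton, Brent, Dover}: service 228 + fixed 403 = 631
(All 7 nonempty subsets were checked; Orton and Dover is lowest.)

Open Orton and Dover; minimum total cost 495.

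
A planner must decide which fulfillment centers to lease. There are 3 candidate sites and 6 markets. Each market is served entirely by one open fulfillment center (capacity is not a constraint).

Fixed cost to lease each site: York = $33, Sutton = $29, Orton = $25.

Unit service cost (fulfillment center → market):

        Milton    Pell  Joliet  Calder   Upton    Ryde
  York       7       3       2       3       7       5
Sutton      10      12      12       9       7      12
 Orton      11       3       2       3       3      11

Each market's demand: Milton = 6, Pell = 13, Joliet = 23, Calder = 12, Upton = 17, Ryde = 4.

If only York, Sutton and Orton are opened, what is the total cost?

Total cost: 321

Each market is assigned to its cheapest site among the open ones.
{York, Sutton, Orton}: Milton→York 7·6=42, Pell→York 3·13=39, Joliet→York 2·23=46, Calder→York 3·12=36, Upton→Orton 3·17=51, Ryde→York 5·4=20. Service 234; fixed 87; total 321.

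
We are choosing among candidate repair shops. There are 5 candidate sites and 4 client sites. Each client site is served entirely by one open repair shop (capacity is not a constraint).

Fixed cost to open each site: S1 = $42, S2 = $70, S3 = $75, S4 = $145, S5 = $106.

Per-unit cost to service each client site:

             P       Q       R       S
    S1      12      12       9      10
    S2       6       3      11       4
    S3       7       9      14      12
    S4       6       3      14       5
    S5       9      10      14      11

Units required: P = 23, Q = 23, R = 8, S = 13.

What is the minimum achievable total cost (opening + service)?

For any fixed open set, each client site goes to its cheapest open site; total = fixed + service.
{S2}: P→S2 6·23=138, Q→S2 3·23=69, R→S2 11·8=88, S→S2 4·13=52. Service 347; fixed 70; total 417.
{S1, S2}: P→S2 6·23=138, Q→S2 3·23=69, R→S1 9·8=72, S→S2 4·13=52. Service 331; fixed 112; total 443.
{S2, S3}: service 347 + fixed 145 = 492
{S1, S2, S3, S4, S5}: service 331 + fixed 438 = 769
No other subset beats 417.

Minimum total cost: 417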